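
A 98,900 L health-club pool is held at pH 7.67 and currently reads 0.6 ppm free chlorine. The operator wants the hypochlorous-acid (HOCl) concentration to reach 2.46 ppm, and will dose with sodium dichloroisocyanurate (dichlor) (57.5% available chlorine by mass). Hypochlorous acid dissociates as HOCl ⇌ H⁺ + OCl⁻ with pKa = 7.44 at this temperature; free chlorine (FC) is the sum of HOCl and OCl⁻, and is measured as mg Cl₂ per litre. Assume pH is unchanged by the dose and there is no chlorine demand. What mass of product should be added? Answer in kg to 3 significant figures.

[OCl⁻]/[HOCl] = 10^(pH − pKa) = 10^(7.67 − 7.44) = 1.698; fraction as HOCl = 1/(1 + 1.698) = 0.3706.
Free chlorine required for 2.46 ppm HOCl: 2.46 / 0.3706 = 6.638 ppm.
FC to add: 6.638 − 0.6 = 6.038 mg/L as Cl₂.
Cl₂ equivalent: 6.038 mg/L × 98,900 L = 597.1 g.
Product at 57.5% available Cl: 597.1 / 0.575 = 1038 g.

1.04 kg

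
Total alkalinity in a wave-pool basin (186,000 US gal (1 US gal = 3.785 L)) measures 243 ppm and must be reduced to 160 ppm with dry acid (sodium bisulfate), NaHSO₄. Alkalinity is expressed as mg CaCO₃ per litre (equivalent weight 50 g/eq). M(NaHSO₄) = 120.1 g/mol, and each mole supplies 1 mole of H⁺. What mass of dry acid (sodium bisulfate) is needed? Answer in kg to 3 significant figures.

140 kg

Volume: 186,000 US gal × 3.785 L/gal = 704,010 L.
Alkalinity to neutralize: (243 − 160) = 83 mg/L as CaCO₃ × 704,010 L = 58,430 g as CaCO₃.
Equivalents of H⁺ required: 58,430 ÷ 50 g/eq = 1169 eq = 1169 mol NaHSO₄.
Mass of NaHSO₄: 1169 × 120.1 = 140,400 g.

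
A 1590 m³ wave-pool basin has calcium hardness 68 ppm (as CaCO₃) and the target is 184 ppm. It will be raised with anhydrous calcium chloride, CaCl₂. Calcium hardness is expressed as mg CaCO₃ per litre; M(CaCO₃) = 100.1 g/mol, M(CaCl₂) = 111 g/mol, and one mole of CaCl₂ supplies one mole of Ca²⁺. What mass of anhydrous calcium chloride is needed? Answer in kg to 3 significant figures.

205 kg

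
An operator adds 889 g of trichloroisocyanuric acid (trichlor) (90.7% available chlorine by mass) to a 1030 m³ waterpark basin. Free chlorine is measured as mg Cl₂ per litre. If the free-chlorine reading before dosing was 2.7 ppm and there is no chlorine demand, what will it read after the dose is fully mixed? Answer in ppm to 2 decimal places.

Volume: 1030 m³ = 1,030,000 L.
Available chlorine delivered: 889 g × 0.907 = 806.3 g as Cl₂.
Concentration rise: 806.3 g / 1,030,000 L = 0.7828 mg/L = 0.78 ppm.
Final FC: 2.7 + 0.78 = 3.48 ppm.

3.48 ppm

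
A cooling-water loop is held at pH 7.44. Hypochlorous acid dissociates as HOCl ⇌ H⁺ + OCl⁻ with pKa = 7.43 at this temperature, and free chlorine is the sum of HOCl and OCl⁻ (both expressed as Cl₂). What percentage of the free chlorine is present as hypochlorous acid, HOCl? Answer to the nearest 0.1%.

49.4%

[OCl⁻]/[HOCl] = 10^(pH − pKa) = 10^(7.44 − 7.43) = 10^0.01 = 1.023.
Fraction as HOCl = 1 / (1 + 1.023) = 0.4942.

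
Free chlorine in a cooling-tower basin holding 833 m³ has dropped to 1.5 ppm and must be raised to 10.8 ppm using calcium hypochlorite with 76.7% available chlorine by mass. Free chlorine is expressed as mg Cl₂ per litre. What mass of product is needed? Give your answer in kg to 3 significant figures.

10.1 kg

Volume: 833 m³ = 833,000 L.
Chlorine deficit: 10.8 − 1.5 = 9.3 ppm = 9.3 mg/L as Cl₂.
Cl₂ equivalent needed: 9.3 mg/L × 833,000 L = 7,747,000 mg = 7747 g.
Product at 76.7% available chlorine: 7747 / 0.767 = 10,100 g.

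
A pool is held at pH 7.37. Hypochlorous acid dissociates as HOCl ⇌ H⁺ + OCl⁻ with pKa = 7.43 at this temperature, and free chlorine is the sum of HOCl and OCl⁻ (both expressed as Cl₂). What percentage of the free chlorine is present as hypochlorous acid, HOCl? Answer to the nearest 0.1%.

53.4%

[OCl⁻]/[HOCl] = 10^(pH − pKa) = 10^(7.37 − 7.43) = 10^-0.06 = 0.871.
Fraction as HOCl = 1 / (1 + 0.871) = 0.5345.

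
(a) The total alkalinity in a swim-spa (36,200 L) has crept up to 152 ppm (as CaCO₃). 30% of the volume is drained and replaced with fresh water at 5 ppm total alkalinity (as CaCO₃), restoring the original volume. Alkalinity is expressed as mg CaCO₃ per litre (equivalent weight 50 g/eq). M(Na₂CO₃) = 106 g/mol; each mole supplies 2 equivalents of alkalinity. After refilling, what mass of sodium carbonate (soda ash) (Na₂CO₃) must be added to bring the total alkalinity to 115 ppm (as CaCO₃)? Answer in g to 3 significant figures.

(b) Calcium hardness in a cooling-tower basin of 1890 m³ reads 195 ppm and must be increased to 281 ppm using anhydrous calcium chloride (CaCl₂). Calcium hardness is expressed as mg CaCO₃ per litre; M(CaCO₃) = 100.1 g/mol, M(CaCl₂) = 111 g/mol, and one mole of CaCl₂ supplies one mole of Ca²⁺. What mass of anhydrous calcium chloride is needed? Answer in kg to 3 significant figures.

(a) 272 g; (b) 180 kg

(a) After draining 30% and refilling: 152 × 0.70 + 5 × 0.30 = 107.9 ppm.
(a) Deficit to target: 115 − 107.9 = 7.1 mg/L.
(a) As CaCO₃: 7.1 mg/L × 36,200 L = 257 g; ÷ 50 g/eq ÷ 2 = 2.57 mol Na₂CO₃.
(a) Mass: 2.57 × 106 = 272.4 g.

(b) Volume: 1890 m³ = 1,890,000 L.
(b) Hardness to add: (281 − 195) = 86 mg/L as CaCO₃ × 1,890,000 L = 162,500 g as CaCO₃.
(b) Moles of Ca²⁺ (1 mol Ca²⁺ ≡ 1 mol CaCO₃): 162,500 / 100.1 g/mol = 1624 mol.
(b) Mass of CaCl₂: 1624 × 111 = 180,200 g.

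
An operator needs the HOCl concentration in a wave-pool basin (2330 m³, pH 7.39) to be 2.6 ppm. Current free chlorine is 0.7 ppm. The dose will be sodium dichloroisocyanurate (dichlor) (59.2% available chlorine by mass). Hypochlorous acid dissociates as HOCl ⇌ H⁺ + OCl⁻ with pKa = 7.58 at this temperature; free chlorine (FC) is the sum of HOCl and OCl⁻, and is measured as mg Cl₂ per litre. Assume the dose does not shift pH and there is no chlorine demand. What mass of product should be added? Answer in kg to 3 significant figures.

Volume: 2330 m³ = 2,330,000 L.
[OCl⁻]/[HOCl] = 10^(pH − pKa) = 10^(7.39 − 7.58) = 0.6457; fraction as HOCl = 1/(1 + 0.6457) = 0.6077.
Free chlorine required for 2.6 ppm HOCl: 2.6 / 0.6077 = 4.279 ppm.
FC to add: 4.279 − 0.7 = 3.579 mg/L as Cl₂.
Cl₂ equivalent: 3.579 mg/L × 2,330,000 L = 8338 g.
Product at 59.2% available Cl: 8338 / 0.592 = 14,090 g.

14.1 kg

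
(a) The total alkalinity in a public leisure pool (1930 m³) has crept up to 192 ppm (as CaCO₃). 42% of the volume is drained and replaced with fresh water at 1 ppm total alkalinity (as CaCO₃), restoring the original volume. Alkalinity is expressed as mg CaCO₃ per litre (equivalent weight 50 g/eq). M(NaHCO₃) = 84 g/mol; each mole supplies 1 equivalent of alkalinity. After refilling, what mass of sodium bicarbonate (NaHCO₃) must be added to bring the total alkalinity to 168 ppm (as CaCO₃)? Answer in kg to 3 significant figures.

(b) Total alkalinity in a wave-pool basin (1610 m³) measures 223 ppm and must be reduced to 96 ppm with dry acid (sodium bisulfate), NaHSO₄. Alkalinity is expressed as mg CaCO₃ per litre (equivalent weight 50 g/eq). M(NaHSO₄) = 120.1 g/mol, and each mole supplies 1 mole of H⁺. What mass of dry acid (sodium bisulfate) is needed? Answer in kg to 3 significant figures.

(a) 182 kg; (b) 491 kg

(a) Volume: 1930 m³ = 1,930,000 L.
(a) After draining 42% and refilling: 192 × 0.58 + 1 × 0.42 = 111.78 ppm.
(a) Deficit to target: 168 − 111.78 = 56.22 mg/L.
(a) As CaCO₃: 56.22 mg/L × 1,930,000 L = 108,500 g; ÷ 50 g/eq ÷ 1 = 2170 mol NaHCO₃.
(a) Mass: 2170 × 84 = 182,300 g.

(b) Volume: 1610 m³ = 1,610,000 L.
(b) Alkalinity to neutralize: (223 − 96) = 127 mg/L as CaCO₃ × 1,610,000 L = 204,500 g as CaCO₃.
(b) Equivalents of H⁺ required: 204,500 ÷ 50 g/eq = 4089 eq = 4089 mol NaHSO₄.
(b) Mass of NaHSO₄: 4089 × 120.1 = 491,100 g.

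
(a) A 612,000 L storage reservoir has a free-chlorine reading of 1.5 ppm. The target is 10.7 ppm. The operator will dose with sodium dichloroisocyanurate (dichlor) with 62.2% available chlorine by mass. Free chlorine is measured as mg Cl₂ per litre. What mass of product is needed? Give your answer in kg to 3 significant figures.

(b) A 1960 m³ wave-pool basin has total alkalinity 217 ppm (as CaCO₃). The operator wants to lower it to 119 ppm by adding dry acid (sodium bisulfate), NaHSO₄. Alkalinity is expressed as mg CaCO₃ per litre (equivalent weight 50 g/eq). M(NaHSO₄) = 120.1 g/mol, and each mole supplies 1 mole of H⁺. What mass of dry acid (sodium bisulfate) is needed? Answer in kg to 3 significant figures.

(a) Chlorine deficit: 10.7 − 1.5 = 9.2 ppm = 9.2 mg/L as Cl₂.
(a) Cl₂ equivalent needed: 9.2 mg/L × 612,000 L = 5,630,000 mg = 5630 g.
(a) Product at 62.2% available chlorine: 5630 / 0.622 = 9052 g.

(b) Volume: 1960 m³ = 1,960,000 L.
(b) Alkalinity to neutralize: (217 − 119) = 98 mg/L as CaCO₃ × 1,960,000 L = 192,100 g as CaCO₃.
(b) Equivalents of H⁺ required: 192,100 ÷ 50 g/eq = 3842 eq = 3842 mol NaHSO₄.
(b) Mass of NaHSO₄: 3842 × 120.1 = 461,400 g.

(a) 9.05 kg; (b) 461 kg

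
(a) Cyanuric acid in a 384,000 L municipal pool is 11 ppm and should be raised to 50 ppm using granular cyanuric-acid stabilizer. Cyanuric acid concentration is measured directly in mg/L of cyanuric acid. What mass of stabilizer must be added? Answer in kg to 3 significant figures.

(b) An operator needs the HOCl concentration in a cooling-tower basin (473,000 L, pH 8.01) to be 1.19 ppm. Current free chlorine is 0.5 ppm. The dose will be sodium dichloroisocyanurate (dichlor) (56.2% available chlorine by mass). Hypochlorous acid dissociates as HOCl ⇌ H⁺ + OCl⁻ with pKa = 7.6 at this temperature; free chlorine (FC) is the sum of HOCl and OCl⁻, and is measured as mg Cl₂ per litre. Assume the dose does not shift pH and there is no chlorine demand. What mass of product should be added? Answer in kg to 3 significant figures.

(a) 15.0 kg; (b) 3.16 kg

(a) CYA to add: (50 − 11) = 39 mg/L × 384,000 L = 14,980 g cyanuric acid.

(b) [OCl⁻]/[HOCl] = 10^(pH − pKa) = 10^(8.01 − 7.6) = 2.57; fraction as HOCl = 1/(1 + 2.57) = 0.2801.
(b) Free chlorine required for 1.19 ppm HOCl: 1.19 / 0.2801 = 4.249 ppm.
(b) FC to add: 4.249 − 0.5 = 3.749 mg/L as Cl₂.
(b) Cl₂ equivalent: 3.749 mg/L × 473,000 L = 1773 g.
(b) Product at 56.2% available Cl: 1773 / 0.562 = 3155 g.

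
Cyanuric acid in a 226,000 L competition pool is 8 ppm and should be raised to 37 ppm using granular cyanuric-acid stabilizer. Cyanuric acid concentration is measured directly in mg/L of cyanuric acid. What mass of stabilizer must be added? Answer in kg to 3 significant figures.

6.55 kg

CYA to add: (37 − 8) = 29 mg/L × 226,000 L = 6554 g cyanuric acid.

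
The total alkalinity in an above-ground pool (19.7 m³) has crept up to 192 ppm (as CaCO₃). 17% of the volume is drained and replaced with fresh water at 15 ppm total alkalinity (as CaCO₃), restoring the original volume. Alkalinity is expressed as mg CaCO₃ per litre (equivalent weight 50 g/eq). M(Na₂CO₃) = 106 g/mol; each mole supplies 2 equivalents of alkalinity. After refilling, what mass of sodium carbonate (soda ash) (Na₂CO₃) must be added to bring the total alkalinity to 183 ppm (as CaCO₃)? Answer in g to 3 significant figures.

Volume: 19.7 m³ = 19,700 L.
After draining 17% and refilling: 192 × 0.83 + 15 × 0.17 = 161.91 ppm.
Deficit to target: 183 − 161.91 = 21.09 mg/L.
As CaCO₃: 21.09 mg/L × 19,700 L = 415.5 g; ÷ 50 g/eq ÷ 2 = 4.155 mol Na₂CO₃.
Mass: 4.155 × 106 = 440.4 g.

440 g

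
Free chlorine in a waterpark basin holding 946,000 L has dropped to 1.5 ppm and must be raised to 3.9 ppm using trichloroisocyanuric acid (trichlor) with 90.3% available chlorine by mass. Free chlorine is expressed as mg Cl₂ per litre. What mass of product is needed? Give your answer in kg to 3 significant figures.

2.51 kg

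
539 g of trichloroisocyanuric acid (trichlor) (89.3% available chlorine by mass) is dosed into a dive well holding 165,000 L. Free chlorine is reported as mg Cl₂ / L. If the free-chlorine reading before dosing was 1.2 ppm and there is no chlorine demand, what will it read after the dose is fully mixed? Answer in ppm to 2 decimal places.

4.12 ppm

Available chlorine delivered: 539 g × 0.893 = 481.3 g as Cl₂.
Concentration rise: 481.3 g / 165,000 L = 2.917 mg/L = 2.92 ppm.
Final FC: 1.2 + 2.92 = 4.12 ppm.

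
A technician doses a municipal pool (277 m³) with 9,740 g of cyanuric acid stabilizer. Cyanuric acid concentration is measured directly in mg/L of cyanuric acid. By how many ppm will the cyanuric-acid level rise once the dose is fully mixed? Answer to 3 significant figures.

35.2 ppm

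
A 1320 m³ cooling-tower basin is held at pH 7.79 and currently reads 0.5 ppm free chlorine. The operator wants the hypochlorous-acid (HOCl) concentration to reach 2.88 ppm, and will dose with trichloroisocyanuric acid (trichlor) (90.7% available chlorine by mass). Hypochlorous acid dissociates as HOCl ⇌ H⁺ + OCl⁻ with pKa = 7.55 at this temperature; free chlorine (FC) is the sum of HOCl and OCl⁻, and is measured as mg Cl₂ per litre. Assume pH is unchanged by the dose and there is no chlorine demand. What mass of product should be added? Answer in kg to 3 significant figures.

10.7 kg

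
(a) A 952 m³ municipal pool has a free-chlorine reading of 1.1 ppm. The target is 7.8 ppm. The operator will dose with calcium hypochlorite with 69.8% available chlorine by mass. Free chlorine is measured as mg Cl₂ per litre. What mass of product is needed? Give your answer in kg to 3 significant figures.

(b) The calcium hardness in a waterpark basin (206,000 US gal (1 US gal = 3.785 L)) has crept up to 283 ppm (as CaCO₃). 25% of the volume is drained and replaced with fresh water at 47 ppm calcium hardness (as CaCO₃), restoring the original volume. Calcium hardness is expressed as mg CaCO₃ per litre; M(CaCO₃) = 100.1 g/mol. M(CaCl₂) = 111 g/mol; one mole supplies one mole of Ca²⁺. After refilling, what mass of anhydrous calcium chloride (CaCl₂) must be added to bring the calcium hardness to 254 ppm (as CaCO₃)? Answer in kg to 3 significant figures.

(a) 9.14 kg; (b) 25.9 kg

(a) Volume: 952 m³ = 952,000 L.
(a) Chlorine deficit: 7.8 − 1.1 = 6.7 ppm = 6.7 mg/L as Cl₂.
(a) Cl₂ equivalent needed: 6.7 mg/L × 952,000 L = 6,378,000 mg = 6378 g.
(a) Product at 69.8% available chlorine: 6378 / 0.698 = 9138 g.

(b) Volume: 206,000 US gal × 3.785 L/gal = 779,710 L.
(b) After draining 25% and refilling: 283 × 0.75 + 47 × 0.25 = 224 ppm.
(b) Deficit to target: 254 − 224 = 30 mg/L.
(b) As CaCO₃: 30 mg/L × 779,710 L = 23,390 g; ÷ 100.1 = 233.7 mol Ca²⁺.
(b) Mass: 233.7 × 111 = 25,940 g.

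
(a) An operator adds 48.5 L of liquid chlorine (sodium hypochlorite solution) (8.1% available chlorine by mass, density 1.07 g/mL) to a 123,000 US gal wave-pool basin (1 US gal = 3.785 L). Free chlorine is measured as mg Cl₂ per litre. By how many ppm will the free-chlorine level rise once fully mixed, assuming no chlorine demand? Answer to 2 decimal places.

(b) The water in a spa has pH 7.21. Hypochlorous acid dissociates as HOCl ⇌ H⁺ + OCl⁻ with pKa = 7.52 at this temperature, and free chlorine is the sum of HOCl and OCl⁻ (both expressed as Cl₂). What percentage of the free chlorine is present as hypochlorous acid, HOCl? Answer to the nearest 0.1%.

(a) Volume: 123,000 US gal × 3.785 L/gal = 465,555 L.
(a) Mass of solution: 48.5 L × 1000 mL/L × 1.07 g/mL = 51,900 g.
(a) Available chlorine delivered: 51,900 g × 0.081 = 4203 g as Cl₂.
(a) Concentration rise: 4203 g / 465,555 L = 9.029 mg/L = 9.03 ppm.

(b) [OCl⁻]/[HOCl] = 10^(pH − pKa) = 10^(7.21 − 7.52) = 10^-0.31 = 0.4898.
(b) Fraction as HOCl = 1 / (1 + 0.4898) = 0.6712.

(a) 9.03 ppm; (b) 67.1%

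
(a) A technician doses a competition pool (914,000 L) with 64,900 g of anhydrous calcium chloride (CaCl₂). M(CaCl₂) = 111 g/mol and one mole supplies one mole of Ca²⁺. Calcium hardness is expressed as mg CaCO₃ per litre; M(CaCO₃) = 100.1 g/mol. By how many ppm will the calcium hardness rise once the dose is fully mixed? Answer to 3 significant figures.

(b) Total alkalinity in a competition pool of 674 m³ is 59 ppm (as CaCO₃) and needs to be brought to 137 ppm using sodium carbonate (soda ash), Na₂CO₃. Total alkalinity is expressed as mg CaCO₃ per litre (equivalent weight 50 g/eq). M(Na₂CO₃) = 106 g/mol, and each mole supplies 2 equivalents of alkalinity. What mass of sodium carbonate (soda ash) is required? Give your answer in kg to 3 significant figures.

(a) 64.0 ppm; (b) 55.7 kg

(a) Moles of Ca²⁺: 64,900 g ÷ 111 g/mol = 584.7 mol.
(a) As CaCO₃: 584.7 mol × 100.1 g/mol = 58,530 g.
(a) Rise: 58,530 g / 914,000 L × 1000 = 64.03 mg/L.

(b) Volume: 674 m³ = 674,000 L.
(b) Alkalinity to add: (137 − 59) = 78 mg/L as CaCO₃ × 674,000 L = 52,570 g as CaCO₃.
(b) Equivalents: 52,570 g ÷ 50 g/eq = 1051 eq.
(b) Each mole of Na₂CO₃ supplies 2 eq, so 1051 / 2 = 525.7 mol.
(b) Mass: 525.7 mol × 106 g/mol = 55,730 g.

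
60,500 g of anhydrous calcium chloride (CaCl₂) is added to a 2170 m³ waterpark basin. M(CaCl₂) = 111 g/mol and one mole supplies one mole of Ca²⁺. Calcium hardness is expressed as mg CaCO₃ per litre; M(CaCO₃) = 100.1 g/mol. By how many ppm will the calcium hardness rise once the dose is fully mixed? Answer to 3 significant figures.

25.1 ppm

Volume: 2170 m³ = 2,170,000 L.
Moles of Ca²⁺: 60,500 g ÷ 111 g/mol = 545 mol.
As CaCO₃: 545 mol × 100.1 g/mol = 54,560 g.
Rise: 54,560 g / 2,170,000 L × 1000 = 25.14 mg/L.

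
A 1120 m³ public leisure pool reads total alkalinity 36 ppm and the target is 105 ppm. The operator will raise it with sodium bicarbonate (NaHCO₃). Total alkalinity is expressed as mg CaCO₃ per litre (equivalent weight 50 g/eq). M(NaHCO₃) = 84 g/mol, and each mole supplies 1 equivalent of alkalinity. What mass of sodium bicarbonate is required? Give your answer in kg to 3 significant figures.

130 kg

Volume: 1120 m³ = 1,120,000 L.
Alkalinity to add: (105 − 36) = 69 mg/L as CaCO₃ × 1,120,000 L = 77,280 g as CaCO₃.
Equivalents: 77,280 g ÷ 50 g/eq = 1546 eq.
NaHCO₃ supplies 1 eq per mole → 1546 mol.
Mass: 1546 mol × 84 g/mol = 129,800 g.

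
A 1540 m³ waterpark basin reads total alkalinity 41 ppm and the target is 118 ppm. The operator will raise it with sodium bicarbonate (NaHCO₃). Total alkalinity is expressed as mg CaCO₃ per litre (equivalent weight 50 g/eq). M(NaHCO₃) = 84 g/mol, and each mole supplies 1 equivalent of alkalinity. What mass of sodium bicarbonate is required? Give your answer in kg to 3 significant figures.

Volume: 1540 m³ = 1,540,000 L.
Alkalinity to add: (118 − 41) = 77 mg/L as CaCO₃ × 1,540,000 L = 118,600 g as CaCO₃.
Equivalents: 118,600 g ÷ 50 g/eq = 2372 eq.
NaHCO₃ supplies 1 eq per mole → 2372 mol.
Mass: 2372 mol × 84 g/mol = 199,200 g.

199 kg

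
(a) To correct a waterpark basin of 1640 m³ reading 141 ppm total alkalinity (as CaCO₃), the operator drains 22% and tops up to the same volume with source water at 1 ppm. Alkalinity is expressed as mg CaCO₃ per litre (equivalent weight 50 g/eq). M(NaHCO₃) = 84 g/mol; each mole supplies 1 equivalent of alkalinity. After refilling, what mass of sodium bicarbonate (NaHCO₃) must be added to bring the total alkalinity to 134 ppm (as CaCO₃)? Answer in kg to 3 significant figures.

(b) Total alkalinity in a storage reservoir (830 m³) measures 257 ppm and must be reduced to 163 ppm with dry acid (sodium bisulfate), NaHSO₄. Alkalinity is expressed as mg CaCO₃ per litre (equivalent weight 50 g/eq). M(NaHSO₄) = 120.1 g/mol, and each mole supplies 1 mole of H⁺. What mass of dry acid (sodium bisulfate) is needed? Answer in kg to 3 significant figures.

(a) 65.6 kg; (b) 187 kg

(a) Volume: 1640 m³ = 1,640,000 L.
(a) After draining 22% and refilling: 141 × 0.78 + 1 × 0.22 = 110.2 ppm.
(a) Deficit to target: 134 − 110.2 = 23.8 mg/L.
(a) As CaCO₃: 23.8 mg/L × 1,640,000 L = 39,030 g; ÷ 50 g/eq ÷ 1 = 780.6 mol NaHCO₃.
(a) Mass: 780.6 × 84 = 65,570 g.

(b) Volume: 830 m³ = 830,000 L.
(b) Alkalinity to neutralize: (257 − 163) = 94 mg/L as CaCO₃ × 830,000 L = 78,020 g as CaCO₃.
(b) Equivalents of H⁺ required: 78,020 ÷ 50 g/eq = 1560 eq = 1560 mol NaHSO₄.
(b) Mass of NaHSO₄: 1560 × 120.1 = 187,400 g.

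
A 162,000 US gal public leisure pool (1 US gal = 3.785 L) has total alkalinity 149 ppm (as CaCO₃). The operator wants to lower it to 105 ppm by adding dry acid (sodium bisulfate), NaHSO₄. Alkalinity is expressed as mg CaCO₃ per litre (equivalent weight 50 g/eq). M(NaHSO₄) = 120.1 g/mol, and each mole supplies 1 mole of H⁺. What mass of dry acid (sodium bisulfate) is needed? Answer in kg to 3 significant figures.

64.8 kg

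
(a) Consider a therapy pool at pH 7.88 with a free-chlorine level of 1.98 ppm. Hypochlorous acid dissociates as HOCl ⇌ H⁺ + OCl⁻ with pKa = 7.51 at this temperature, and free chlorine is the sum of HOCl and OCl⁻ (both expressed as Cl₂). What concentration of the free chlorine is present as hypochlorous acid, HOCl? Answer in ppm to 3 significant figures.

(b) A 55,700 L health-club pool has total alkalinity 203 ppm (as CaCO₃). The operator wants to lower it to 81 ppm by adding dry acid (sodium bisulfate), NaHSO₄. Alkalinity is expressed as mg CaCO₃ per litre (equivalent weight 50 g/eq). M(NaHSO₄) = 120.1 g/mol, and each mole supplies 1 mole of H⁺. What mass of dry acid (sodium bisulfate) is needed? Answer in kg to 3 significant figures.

(a) 0.592 ppm; (b) 16.3 kg

(a) [OCl⁻]/[HOCl] = 10^(pH − pKa) = 10^(7.88 − 7.51) = 10^0.37 = 2.344.
(a) Fraction as HOCl = 1 / (1 + 2.344) = 0.299.
(a) HOCl = 0.299 × 1.98 ppm = 0.5921 ppm.

(b) Alkalinity to neutralize: (203 − 81) = 122 mg/L as CaCO₃ × 55,700 L = 6795 g as CaCO₃.
(b) Equivalents of H⁺ required: 6795 ÷ 50 g/eq = 135.9 eq = 135.9 mol NaHSO₄.
(b) Mass of NaHSO₄: 135.9 × 120.1 = 16,320 g.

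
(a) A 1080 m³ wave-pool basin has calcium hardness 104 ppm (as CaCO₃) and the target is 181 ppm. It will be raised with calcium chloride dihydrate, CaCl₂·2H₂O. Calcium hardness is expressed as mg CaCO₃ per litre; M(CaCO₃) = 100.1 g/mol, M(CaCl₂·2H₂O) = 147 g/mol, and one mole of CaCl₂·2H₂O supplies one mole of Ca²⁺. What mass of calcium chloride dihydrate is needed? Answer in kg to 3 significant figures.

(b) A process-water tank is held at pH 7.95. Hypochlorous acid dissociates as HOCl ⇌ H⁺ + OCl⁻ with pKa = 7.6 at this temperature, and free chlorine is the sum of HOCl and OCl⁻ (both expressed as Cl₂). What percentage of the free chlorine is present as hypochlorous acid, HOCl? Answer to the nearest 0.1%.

(a) Volume: 1080 m³ = 1,080,000 L.
(a) Hardness to add: (181 − 104) = 77 mg/L as CaCO₃ × 1,080,000 L = 83,160 g as CaCO₃.
(a) Moles of Ca²⁺ (1 mol Ca²⁺ ≡ 1 mol CaCO₃): 83,160 / 100.1 g/mol = 830.8 mol.
(a) Mass of CaCl₂·2H₂O: 830.8 × 147 = 122,100 g.

(b) [OCl⁻]/[HOCl] = 10^(pH − pKa) = 10^(7.95 − 7.6) = 10^0.35 = 2.239.
(b) Fraction as HOCl = 1 / (1 + 2.239) = 0.3088.

(a) 122 kg; (b) 30.9%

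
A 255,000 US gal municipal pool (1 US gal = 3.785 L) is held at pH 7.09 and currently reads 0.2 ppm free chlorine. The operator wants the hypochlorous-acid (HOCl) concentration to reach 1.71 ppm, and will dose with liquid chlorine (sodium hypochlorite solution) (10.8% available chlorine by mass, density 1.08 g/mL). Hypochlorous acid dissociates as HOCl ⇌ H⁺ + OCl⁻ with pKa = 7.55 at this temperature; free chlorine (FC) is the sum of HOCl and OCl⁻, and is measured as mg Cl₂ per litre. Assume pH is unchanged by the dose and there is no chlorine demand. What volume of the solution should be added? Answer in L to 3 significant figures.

Volume: 255,000 US gal × 3.785 L/gal = 965,175 L.
[OCl⁻]/[HOCl] = 10^(pH − pKa) = 10^(7.09 − 7.55) = 0.3467; fraction as HOCl = 1/(1 + 0.3467) = 0.7425.
Free chlorine required for 1.71 ppm HOCl: 1.71 / 0.7425 = 2.303 ppm.
FC to add: 2.303 − 0.2 = 2.103 mg/L as Cl₂.
Cl₂ equivalent: 2.103 mg/L × 965,175 L = 2030 g.
Product at 10.8% available Cl: 2030 / 0.108 = 18,790 g.
Volume: 18,790 g ÷ 1.08 g/mL = 17,400 mL.

17.4 L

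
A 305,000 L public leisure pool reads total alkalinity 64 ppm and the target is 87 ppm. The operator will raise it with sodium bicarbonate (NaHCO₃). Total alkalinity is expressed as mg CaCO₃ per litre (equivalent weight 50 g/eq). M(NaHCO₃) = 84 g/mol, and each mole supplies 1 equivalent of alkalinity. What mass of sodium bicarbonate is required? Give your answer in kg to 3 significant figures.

11.8 kg

Alkalinity to add: (87 − 64) = 23 mg/L as CaCO₃ × 305,000 L = 7015 g as CaCO₃.
Equivalents: 7015 g ÷ 50 g/eq = 140.3 eq.
NaHCO₃ supplies 1 eq per mole → 140.3 mol.
Mass: 140.3 mol × 84 g/mol = 11,790 g.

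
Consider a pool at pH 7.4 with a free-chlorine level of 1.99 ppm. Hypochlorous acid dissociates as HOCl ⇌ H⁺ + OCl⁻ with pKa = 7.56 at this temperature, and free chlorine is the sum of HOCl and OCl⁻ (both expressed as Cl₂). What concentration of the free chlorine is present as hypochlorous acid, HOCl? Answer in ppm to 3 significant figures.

1.18 ppm

[OCl⁻]/[HOCl] = 10^(pH − pKa) = 10^(7.4 − 7.56) = 10^-0.16 = 0.6918.
Fraction as HOCl = 1 / (1 + 0.6918) = 0.5911.
HOCl = 0.5911 × 1.99 ppm = 1.176 ppm.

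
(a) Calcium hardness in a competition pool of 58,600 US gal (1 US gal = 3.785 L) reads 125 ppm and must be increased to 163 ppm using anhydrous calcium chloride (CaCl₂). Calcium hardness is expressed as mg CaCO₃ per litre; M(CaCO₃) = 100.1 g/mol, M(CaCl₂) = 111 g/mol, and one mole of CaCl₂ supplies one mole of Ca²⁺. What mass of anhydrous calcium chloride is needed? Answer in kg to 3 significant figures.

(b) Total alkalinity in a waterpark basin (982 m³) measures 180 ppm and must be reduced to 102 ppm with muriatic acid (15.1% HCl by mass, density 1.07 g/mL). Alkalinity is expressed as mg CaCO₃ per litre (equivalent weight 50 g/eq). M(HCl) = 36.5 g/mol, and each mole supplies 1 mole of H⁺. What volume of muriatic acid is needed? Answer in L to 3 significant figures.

(a) 9.35 kg; (b) 346 L

(a) Volume: 58,600 US gal × 3.785 L/gal = 221,801 L.
(a) Hardness to add: (163 − 125) = 38 mg/L as CaCO₃ × 221,801 L = 8428 g as CaCO₃.
(a) Moles of Ca²⁺ (1 mol Ca²⁺ ≡ 1 mol CaCO₃): 8428 / 100.1 g/mol = 84.2 mol.
(a) Mass of CaCl₂: 84.2 × 111 = 9346 g.

(b) Volume: 982 m³ = 982,000 L.
(b) Alkalinity to neutralize: (180 − 102) = 78 mg/L as CaCO₃ × 982,000 L = 76,600 g as CaCO₃.
(b) Equivalents of H⁺ required: 76,600 ÷ 50 g/eq = 1532 eq = 1532 mol HCl.
(b) Mass of HCl: 1532 × 36.5 = 55,920 g.
(b) Mass of 15.1% solution: 55,920 / 0.151 = 370,300 g.
(b) Volume: 370,300 g ÷ 1.07 g/mL = 346,100 mL.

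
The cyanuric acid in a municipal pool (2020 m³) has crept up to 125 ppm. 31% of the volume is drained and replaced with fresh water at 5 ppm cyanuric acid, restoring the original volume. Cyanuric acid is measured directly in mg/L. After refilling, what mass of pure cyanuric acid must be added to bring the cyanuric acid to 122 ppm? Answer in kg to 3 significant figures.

69.1 kg

Volume: 2020 m³ = 2,020,000 L.
After draining 31% and refilling: 125 × 0.69 + 5 × 0.31 = 87.8 ppm.
Deficit to target: 122 − 87.8 = 34.2 mg/L.
Mass: 34.2 mg/L × 2,020,000 L = 69,080 g cyanuric acid.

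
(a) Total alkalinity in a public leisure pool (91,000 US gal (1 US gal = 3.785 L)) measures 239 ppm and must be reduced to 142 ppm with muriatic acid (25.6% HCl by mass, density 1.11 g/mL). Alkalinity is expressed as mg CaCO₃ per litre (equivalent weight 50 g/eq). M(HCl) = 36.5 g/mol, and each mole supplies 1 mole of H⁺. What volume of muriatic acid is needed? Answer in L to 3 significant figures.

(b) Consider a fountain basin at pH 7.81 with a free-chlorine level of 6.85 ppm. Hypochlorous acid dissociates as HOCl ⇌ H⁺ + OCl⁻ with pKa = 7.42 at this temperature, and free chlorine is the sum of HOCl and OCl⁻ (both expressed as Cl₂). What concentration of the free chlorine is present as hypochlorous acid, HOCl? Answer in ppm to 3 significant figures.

(a) 85.8 L; (b) 1.98 ppm

(a) Volume: 91,000 US gal × 3.785 L/gal = 344,435 L.
(a) Alkalinity to neutralize: (239 − 142) = 97 mg/L as CaCO₃ × 344,435 L = 33,410 g as CaCO₃.
(a) Equivalents of H⁺ required: 33,410 ÷ 50 g/eq = 668.2 eq = 668.2 mol HCl.
(a) Mass of HCl: 668.2 × 36.5 = 24,390 g.
(a) Mass of 25.6% solution: 24,390 / 0.256 = 95,270 g.
(a) Volume: 95,270 g ÷ 1.11 g/mL = 85,830 mL.

(b) [OCl⁻]/[HOCl] = 10^(pH − pKa) = 10^(7.81 − 7.42) = 10^0.39 = 2.455.
(b) Fraction as HOCl = 1 / (1 + 2.455) = 0.2895.
(b) HOCl = 0.2895 × 6.85 ppm = 1.983 ppm.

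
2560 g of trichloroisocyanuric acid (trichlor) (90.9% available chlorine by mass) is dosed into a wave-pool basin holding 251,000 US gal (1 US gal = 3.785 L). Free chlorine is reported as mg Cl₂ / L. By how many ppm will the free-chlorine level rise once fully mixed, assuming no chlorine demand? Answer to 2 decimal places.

2.45 ppm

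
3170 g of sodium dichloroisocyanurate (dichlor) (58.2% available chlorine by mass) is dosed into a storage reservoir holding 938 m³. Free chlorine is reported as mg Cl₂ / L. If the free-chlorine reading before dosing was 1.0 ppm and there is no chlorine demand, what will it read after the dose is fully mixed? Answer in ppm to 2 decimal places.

2.97 ppm

Volume: 938 m³ = 938,000 L.
Available chlorine delivered: 3170 g × 0.582 = 1845 g as Cl₂.
Concentration rise: 1845 g / 938,000 L = 1.967 mg/L = 1.97 ppm.
Final FC: 1.0 + 1.97 = 2.97 ppm.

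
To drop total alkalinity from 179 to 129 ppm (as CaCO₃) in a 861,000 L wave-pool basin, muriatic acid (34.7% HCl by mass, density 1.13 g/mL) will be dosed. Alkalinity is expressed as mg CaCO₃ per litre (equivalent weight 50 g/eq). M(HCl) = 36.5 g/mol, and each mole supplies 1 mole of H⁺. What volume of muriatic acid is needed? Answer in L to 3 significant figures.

80.1 L

Alkalinity to neutralize: (179 − 129) = 50 mg/L as CaCO₃ × 861,000 L = 43,050 g as CaCO₃.
Equivalents of H⁺ required: 43,050 ÷ 50 g/eq = 861 eq = 861 mol HCl.
Mass of HCl: 861 × 36.5 = 31,430 g.
Mass of 34.7% solution: 31,430 / 0.347 = 90,570 g.
Volume: 90,570 g ÷ 1.13 g/mL = 80,150 mL.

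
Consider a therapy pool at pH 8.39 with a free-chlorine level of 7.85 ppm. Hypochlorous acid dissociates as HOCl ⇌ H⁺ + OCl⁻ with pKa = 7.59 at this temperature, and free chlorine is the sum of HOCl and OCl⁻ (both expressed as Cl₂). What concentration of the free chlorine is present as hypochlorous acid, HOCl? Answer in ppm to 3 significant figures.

1.07 ppm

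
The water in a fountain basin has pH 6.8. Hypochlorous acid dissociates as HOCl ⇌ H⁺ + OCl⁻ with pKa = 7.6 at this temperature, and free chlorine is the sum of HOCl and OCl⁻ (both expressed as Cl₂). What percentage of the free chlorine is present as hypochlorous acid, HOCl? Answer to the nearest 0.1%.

86.3%

[OCl⁻]/[HOCl] = 10^(pH − pKa) = 10^(6.8 − 7.6) = 10^-0.80 = 0.1585.
Fraction as HOCl = 1 / (1 + 0.1585) = 0.8632.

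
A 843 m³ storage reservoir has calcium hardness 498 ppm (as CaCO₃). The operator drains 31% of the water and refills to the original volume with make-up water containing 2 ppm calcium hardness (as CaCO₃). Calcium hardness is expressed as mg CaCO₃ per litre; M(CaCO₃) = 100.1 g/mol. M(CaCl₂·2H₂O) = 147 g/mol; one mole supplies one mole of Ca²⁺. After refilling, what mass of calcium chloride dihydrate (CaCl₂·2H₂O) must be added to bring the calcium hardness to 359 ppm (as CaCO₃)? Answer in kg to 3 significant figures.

18.3 kg

Volume: 843 m³ = 843,000 L.
After draining 31% and refilling: 498 × 0.69 + 2 × 0.31 = 344.24 ppm.
Deficit to target: 359 − 344.24 = 14.76 mg/L.
As CaCO₃: 14.76 mg/L × 843,000 L = 12,440 g; ÷ 100.1 = 124.3 mol Ca²⁺.
Mass: 124.3 × 147 = 18,270 g.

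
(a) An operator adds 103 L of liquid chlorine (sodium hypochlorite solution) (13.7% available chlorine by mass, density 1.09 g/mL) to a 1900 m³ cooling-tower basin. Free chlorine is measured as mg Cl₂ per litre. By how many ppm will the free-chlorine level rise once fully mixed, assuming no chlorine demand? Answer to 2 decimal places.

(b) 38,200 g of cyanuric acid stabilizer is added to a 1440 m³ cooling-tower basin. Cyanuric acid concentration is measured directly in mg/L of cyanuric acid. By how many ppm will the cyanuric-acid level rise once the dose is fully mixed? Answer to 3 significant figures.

(a) 8.10 ppm; (b) 26.5 ppm

(a) Volume: 1900 m³ = 1,900,000 L.
(a) Mass of solution: 103 L × 1000 mL/L × 1.09 g/mL = 112,300 g.
(a) Available chlorine delivered: 112,300 g × 0.137 = 15,380 g as Cl₂.
(a) Concentration rise: 15,380 g / 1,900,000 L = 8.095 mg/L = 8.10 ppm.

(b) Volume: 1440 m³ = 1,440,000 L.
(b) Rise: 38,200 g / 1,440,000 L × 1000 = 26.53 mg/L.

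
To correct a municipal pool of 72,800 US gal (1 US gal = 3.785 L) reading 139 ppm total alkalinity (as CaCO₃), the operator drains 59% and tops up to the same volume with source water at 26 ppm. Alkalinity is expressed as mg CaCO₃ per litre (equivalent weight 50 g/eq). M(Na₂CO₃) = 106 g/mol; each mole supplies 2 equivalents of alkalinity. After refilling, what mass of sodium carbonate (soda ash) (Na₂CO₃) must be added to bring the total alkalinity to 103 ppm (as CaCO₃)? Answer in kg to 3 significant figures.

Volume: 72,800 US gal × 3.785 L/gal = 275,548 L.
After draining 59% and refilling: 139 × 0.41 + 26 × 0.59 = 72.33 ppm.
Deficit to target: 103 − 72.33 = 30.67 mg/L.
As CaCO₃: 30.67 mg/L × 275,548 L = 8451 g; ÷ 50 g/eq ÷ 2 = 84.51 mol Na₂CO₃.
Mass: 84.51 × 106 = 8958 g.

8.96 kg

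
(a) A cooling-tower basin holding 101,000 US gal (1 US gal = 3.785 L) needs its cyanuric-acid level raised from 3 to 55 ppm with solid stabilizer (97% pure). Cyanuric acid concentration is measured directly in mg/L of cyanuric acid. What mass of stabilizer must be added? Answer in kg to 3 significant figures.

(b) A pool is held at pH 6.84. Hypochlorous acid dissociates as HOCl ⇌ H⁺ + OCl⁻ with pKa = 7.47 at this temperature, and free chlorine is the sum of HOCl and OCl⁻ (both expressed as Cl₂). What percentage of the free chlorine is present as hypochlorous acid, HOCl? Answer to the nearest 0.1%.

(a) Volume: 101,000 US gal × 3.785 L/gal = 382,285 L.
(a) CYA to add: (55 − 3) = 52 mg/L × 382,285 L = 19,880 g cyanuric acid.
(a) At 97% purity: 19,880 / 0.97 = 20,490 g product.

(b) [OCl⁻]/[HOCl] = 10^(pH − pKa) = 10^(6.84 − 7.47) = 10^-0.63 = 0.2344.
(b) Fraction as HOCl = 1 / (1 + 0.2344) = 0.8101.

(a) 20.5 kg; (b) 81.0%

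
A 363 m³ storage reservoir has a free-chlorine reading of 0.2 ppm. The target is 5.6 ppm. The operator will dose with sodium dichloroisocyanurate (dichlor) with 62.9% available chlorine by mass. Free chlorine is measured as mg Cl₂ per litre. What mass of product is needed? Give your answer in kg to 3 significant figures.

3.12 kg

Volume: 363 m³ = 363,000 L.
Chlorine deficit: 5.6 − 0.2 = 5.4 ppm = 5.4 mg/L as Cl₂.
Cl₂ equivalent needed: 5.4 mg/L × 363,000 L = 1,960,000 mg = 1960 g.
Product at 62.9% available chlorine: 1960 / 0.629 = 3116 g.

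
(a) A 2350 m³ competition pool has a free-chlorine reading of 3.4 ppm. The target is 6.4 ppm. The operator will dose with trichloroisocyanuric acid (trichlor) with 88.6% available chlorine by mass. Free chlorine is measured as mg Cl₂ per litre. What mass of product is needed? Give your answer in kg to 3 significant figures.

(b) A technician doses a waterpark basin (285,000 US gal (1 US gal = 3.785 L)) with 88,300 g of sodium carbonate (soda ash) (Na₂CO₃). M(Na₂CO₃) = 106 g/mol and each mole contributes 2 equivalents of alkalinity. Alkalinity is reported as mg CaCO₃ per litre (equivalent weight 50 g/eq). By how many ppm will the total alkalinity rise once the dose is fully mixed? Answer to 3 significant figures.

(a) 7.96 kg; (b) 77.2 ppm

(a) Volume: 2350 m³ = 2,350,000 L.
(a) Chlorine deficit: 6.4 − 3.4 = 3 ppm = 3 mg/L as Cl₂.
(a) Cl₂ equivalent needed: 3 mg/L × 2,350,000 L = 7,050,000 mg = 7050 g.
(a) Product at 88.6% available chlorine: 7050 / 0.886 = 7957 g.

(b) Volume: 285,000 US gal × 3.785 L/gal = 1,078,725 L.
(b) Moles of Na₂CO₃: 88,300 g ÷ 106 g/mol = 833 mol → 1666 eq of alkalinity.
(b) As CaCO₃: 1666 eq × 50 g/eq = 83,300 g.
(b) Rise: 83,300 g / 1,078,725 L × 1000 = 77.22 mg/L.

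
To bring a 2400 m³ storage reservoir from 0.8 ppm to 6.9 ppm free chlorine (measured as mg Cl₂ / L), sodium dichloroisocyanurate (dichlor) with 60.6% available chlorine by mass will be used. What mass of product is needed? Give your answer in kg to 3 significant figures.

24.2 kg

Volume: 2400 m³ = 2,400,000 L.
Chlorine deficit: 6.9 − 0.8 = 6.1 ppm = 6.1 mg/L as Cl₂.
Cl₂ equivalent needed: 6.1 mg/L × 2,400,000 L = 14,640,000 mg = 14,640 g.
Product at 60.6% available chlorine: 14,640 / 0.606 = 24,160 g.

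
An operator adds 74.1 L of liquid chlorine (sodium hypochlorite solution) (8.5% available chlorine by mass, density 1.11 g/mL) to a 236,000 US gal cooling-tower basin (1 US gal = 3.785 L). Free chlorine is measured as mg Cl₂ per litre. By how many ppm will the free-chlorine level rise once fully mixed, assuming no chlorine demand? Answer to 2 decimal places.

7.83 ppm

Volume: 236,000 US gal × 3.785 L/gal = 893,260 L.
Mass of solution: 74.1 L × 1000 mL/L × 1.11 g/mL = 82,250 g.
Available chlorine delivered: 82,250 g × 0.085 = 6991 g as Cl₂.
Concentration rise: 6991 g / 893,260 L = 7.827 mg/L = 7.83 ppm.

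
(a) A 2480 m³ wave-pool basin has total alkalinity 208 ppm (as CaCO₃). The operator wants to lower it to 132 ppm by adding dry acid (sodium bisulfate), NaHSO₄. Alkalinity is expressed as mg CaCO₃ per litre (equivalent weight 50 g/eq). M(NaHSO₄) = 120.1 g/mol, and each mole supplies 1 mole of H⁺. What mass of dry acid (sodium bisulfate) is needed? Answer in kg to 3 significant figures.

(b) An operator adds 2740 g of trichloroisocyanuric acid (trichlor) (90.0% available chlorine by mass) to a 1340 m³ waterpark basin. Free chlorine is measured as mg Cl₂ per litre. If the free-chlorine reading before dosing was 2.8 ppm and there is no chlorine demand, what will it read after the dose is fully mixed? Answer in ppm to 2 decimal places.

(a) Volume: 2480 m³ = 2,480,000 L.
(a) Alkalinity to neutralize: (208 − 132) = 76 mg/L as CaCO₃ × 2,480,000 L = 188,500 g as CaCO₃.
(a) Equivalents of H⁺ required: 188,500 ÷ 50 g/eq = 3770 eq = 3770 mol NaHSO₄.
(a) Mass of NaHSO₄: 3770 × 120.1 = 452,700 g.

(b) Volume: 1340 m³ = 1,340,000 L.
(b) Available chlorine delivered: 2740 g × 0.9 = 2466 g as Cl₂.
(b) Concentration rise: 2466 g / 1,340,000 L = 1.84 mg/L = 1.84 ppm.
(b) Final FC: 2.8 + 1.84 = 4.64 ppm.

(a) 453 kg; (b) 4.64 ppm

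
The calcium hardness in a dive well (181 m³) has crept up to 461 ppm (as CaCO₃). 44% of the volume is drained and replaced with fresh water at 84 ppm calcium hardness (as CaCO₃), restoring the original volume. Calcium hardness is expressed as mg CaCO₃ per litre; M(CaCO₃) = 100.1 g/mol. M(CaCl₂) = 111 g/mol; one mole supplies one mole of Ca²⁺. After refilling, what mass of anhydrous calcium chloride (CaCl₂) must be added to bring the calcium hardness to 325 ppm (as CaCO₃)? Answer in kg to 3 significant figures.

Volume: 181 m³ = 181,000 L.
After draining 44% and refilling: 461 × 0.56 + 84 × 0.44 = 295.12 ppm.
Deficit to target: 325 − 295.12 = 29.88 mg/L.
As CaCO₃: 29.88 mg/L × 181,000 L = 5408 g; ÷ 100.1 = 54.03 mol Ca²⁺.
Mass: 54.03 × 111 = 5997 g.

6.00 kg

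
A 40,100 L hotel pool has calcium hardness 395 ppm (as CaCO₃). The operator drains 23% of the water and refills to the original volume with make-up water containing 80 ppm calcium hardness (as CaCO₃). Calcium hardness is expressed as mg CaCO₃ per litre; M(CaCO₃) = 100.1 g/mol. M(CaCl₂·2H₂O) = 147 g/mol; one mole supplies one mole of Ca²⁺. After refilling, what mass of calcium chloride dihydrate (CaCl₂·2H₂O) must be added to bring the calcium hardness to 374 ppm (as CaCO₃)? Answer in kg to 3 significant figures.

After draining 23% and refilling: 395 × 0.77 + 80 × 0.23 = 322.55 ppm.
Deficit to target: 374 − 322.55 = 51.45 mg/L.
As CaCO₃: 51.45 mg/L × 40,100 L = 2063 g; ÷ 100.1 = 20.61 mol Ca²⁺.
Mass: 20.61 × 147 = 3030 g.

3.03 kg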